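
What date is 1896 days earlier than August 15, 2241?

−365 (one year) → Aug 15, 2240 (1531 left).
−366 (one year; includes Feb 29, 2240) → Aug 15, 2239 (1165 left).
−365 (one year) → Aug 15, 2238 (800 left).
−365 (one year) → Aug 15, 2237 (435 left).
−365 (one year) → Aug 15, 2236 (70 left).
−15 → Jul 31, 2236 (end of Jul, 31 days; 55 left).
−31 → Jun 30, 2236 (end of Jun, 30 days; 24 left).
−24 → Jun 6, 2236.

June 6, 2236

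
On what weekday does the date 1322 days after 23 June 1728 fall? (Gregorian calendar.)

Tuesday

First find the weekday of Jun 23, 1728. Doomsday rule: the anchor day for the 1700s is Sunday. For year 28: 28÷12 = 2 r 4, and 4÷4 = 1, so 2+4+1 = 7.
Sunday + 7 ≡ Sunday — that's 1728's doomsday.
In June the doomsday date is Jun 6.
Jun 23 is 17 days after Jun 6; 17 mod 7 = 3, so Sunday + 3 = Wednesday.
1322 mod 7 = 6, so 1322 days after a Wednesday is Wednesday + 6 = Tuesday.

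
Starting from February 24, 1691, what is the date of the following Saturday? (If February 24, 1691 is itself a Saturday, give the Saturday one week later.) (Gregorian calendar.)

Feb 24, 1691 is a Saturday.
From Saturday to the next Saturday is 7 days.
Feb 24, 1691 + 7 = Mar 3, 1691.

March 3, 1691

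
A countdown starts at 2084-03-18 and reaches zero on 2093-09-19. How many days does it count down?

3472

Mar 18, 2084 → Mar 18, 2085: 365 days.
Mar 18, 2085 → Mar 18, 2086: 365 days.
Mar 18, 2086 → Mar 18, 2087: 365 days.
Mar 18, 2087 → Mar 18, 2088: 366 days (Feb 29, 2088 is in that span).
Mar 18, 2088 → Mar 18, 2089: 365 days.
Mar 18, 2089 → Mar 18, 2090: 365 days.
Mar 18, 2090 → Mar 18, 2091: 365 days.
Mar 18, 2091 → Mar 18, 2092: 366 days (Feb 29, 2092 is in that span).
Mar 18, 2092 → Mar 18, 2093: 365 days.
Mar 18, 2093 → Apr 18, 2093: 31 days (March has 31).
Apr 18, 2093 → May 18, 2093: 30 days (April has 30).
May 18, 2093 → Jun 18, 2093: 31 days (May has 31).
Jun 18, 2093 → Jul 18, 2093: 30 days (June has 30).
Jul 18, 2093 → Aug 18, 2093: 31 days (July has 31).
Aug 18, 2093 → Sep 18, 2093: 31 days (August has 31).
Sep 18, 2093 → Sep 19, 2093: 1 days.
Total: 3472 days.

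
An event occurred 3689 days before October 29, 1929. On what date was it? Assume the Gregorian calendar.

−365 (one year) → Oct 29, 1928 (3324 left).
−366 (one year; includes Feb 29, 1928) → Oct 29, 1927 (2958 left).
−365 (one year) → Oct 29, 1926 (2593 left).
−365 (one year) → Oct 29, 1925 (2228 left).
−365 (one year) → Oct 29, 1924 (1863 left).
−366 (one year; includes Feb 29, 1924) → Oct 29, 1923 (1497 left).
−365 (one year) → Oct 29, 1922 (1132 left).
−365 (one year) → Oct 29, 1921 (767 left).
−365 (one year) → Oct 29, 1920 (402 left).
−366 (one year; includes Feb 29, 1920) → Oct 29, 1919 (36 left).
−29 → Sep 30, 1919 (end of Sep, 30 days; 7 left).
−7 → Sep 23, 1919.

September 23, 1919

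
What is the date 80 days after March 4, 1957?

May 23, 1957

Mar has 31 days: +28 → Apr 1, 1957 (52 left).
Apr has 30 days: +30 → May 1, 1957 (22 left).
+22 → May 23, 1957.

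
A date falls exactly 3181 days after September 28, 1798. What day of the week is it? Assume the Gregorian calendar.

Sep 28, 1798 is a Friday.
3181 mod 7 = 3, so 3181 days after a Friday is Friday + 3 = Monday.

Monday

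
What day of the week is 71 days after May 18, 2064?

Monday

May 18, 2064 is a Sunday.
71 mod 7 = 1, so 71 days after a Sunday is Sunday + 1 = Monday.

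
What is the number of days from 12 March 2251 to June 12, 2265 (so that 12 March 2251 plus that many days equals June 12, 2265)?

5206

Mar 12, 2251 → Mar 12, 2252: 366 days (Feb 29, 2252 is in that span).
Mar 12, 2252 → Mar 12, 2253: 365 days.
Mar 12, 2253 → Mar 12, 2254: 365 days.
Mar 12, 2254 → Mar 12, 2255: 365 days.
Mar 12, 2255 → Mar 12, 2256: 366 days (Feb 29, 2256 is in that span).
Mar 12, 2256 → Mar 12, 2257: 365 days.
Mar 12, 2257 → Mar 12, 2258: 365 days.
Mar 12, 2258 → Mar 12, 2259: 365 days.
Mar 12, 2259 → Mar 12, 2260: 366 days (Feb 29, 2260 is in that span).
Mar 12, 2260 → Mar 12, 2261: 365 days.
Mar 12, 2261 → Mar 12, 2262: 365 days.
Mar 12, 2262 → Mar 12, 2263: 365 days.
Mar 12, 2263 → Mar 12, 2264: 366 days (Feb 29, 2264 is in that span).
Mar 12, 2264 → Mar 12, 2265: 365 days.
Mar 12, 2265 → Apr 12, 2265: 31 days (March has 31).
Apr 12, 2265 → May 12, 2265: 30 days (April has 30).
May 12, 2265 → Jun 12, 2265: 31 days.
Total: 5206 days.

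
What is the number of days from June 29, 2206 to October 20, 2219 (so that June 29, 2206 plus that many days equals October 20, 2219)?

Jun 29, 2206 → Jun 29, 2207: 365 days.
Jun 29, 2207 → Jun 29, 2208: 366 days (Feb 29, 2208 is in that span).
Jun 29, 2208 → Jun 29, 2209: 365 days.
Jun 29, 2209 → Jun 29, 2210: 365 days.
Jun 29, 2210 → Jun 29, 2211: 365 days.
Jun 29, 2211 → Jun 29, 2212: 366 days (Feb 29, 2212 is in that span).
Jun 29, 2212 → Jun 29, 2213: 365 days.
Jun 29, 2213 → Jun 29, 2214: 365 days.
Jun 29, 2214 → Jun 29, 2215: 365 days.
Jun 29, 2215 → Jun 29, 2216: 366 days (Feb 29, 2216 is in that span).
Jun 29, 2216 → Jun 29, 2217: 365 days.
Jun 29, 2217 → Jun 29, 2218: 365 days.
Jun 29, 2218 → Jun 29, 2219: 365 days.
Jun 29, 2219 → Jul 29, 2219: 30 days (June has 30).
Jul 29, 2219 → Aug 29, 2219: 31 days (July has 31).
Aug 29, 2219 → Sep 29, 2219: 31 days (August has 31).
Sep 29, 2219 → Oct 20, 2219: 21 days.
Total: 4861 days.

4861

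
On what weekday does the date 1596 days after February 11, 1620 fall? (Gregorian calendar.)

Feb 11, 1620 is a Tuesday.
1596 mod 7 = 0, so 1596 days after a Tuesday is Tuesday + 0 = Tuesday.

Tuesday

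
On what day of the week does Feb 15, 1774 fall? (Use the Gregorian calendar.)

Doomsday rule: the anchor day for the 1700s is Sunday. For year 74: 74÷12 = 6 r 2, and 2÷4 = 0, so 6+2+0 = 8.
Sunday + 8 ≡ Monday — that's 1774's doomsday.
In February the doomsday date is Feb 28 (1774 is not a leap year).
Feb 15 is 13 days before Feb 28; 13 mod 7 = 6, so Monday − 6 = Tuesday.

Tuesday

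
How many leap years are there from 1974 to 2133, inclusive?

39

Multiples of 4 in [1974,2133]: 40.
Of those, multiples of 100: 2 (not leap unless ÷400).
Multiples of 400: 1.
Leap years = 40 − 2 + 1 = 39.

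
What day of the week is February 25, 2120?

Doomsday rule: the anchor day for the 2100s is Sunday. For year 20: 20÷12 = 1 r 8, and 8÷4 = 2, so 1+8+2 = 11.
Sunday + 11 ≡ Thursday — that's 2120's doomsday.
In February the doomsday date is Feb 29 (2120 is a leap year (divisible by 4)).
Feb 25 is 4 days before Feb 29; 4 mod 7 = 4, so Thursday − 4 = Sunday.

Sunday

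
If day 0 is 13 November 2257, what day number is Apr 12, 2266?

3072

Nov 13, 2257 → Nov 13, 2258: 365 days.
Nov 13, 2258 → Nov 13, 2259: 365 days.
Nov 13, 2259 → Nov 13, 2260: 366 days (Feb 29, 2260 is in that span).
Nov 13, 2260 → Nov 13, 2261: 365 days.
Nov 13, 2261 → Nov 13, 2262: 365 days.
Nov 13, 2262 → Nov 13, 2263: 365 days.
Nov 13, 2263 → Nov 13, 2264: 366 days (Feb 29, 2264 is in that span).
Nov 13, 2264 → Nov 13, 2265: 365 days.
Nov 13, 2265 → Dec 13, 2265: 30 days (November has 30).
Dec 13, 2265 → Jan 13, 2266: 31 days (December has 31).
Jan 13, 2266 → Feb 13, 2266: 31 days (January has 31).
Feb 13, 2266 → Mar 13, 2266: 28 days (February has 28).
Mar 13, 2266 → Apr 12, 2266: 30 days.
Total: 3072 days.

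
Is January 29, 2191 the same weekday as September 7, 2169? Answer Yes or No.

From Sep 7, 2169 to Jan 29, 2191 is 7814 days.
7814 mod 7 = 2, so they are different weekdays.
(Sep 7, 2169 is a Thursday; Jan 29, 2191 is a Saturday.)

No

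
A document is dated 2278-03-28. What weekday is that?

Thursday

Doomsday rule: the anchor day for the 2200s is Friday. For year 78: 78÷12 = 6 r 6, and 6÷4 = 1, so 6+6+1 = 13.
Friday + 13 ≡ Thursday — that's 2278's doomsday.
In March the doomsday date is Mar 14.
Mar 28 is 14 days after Mar 14; 14 mod 7 = 0, so Thursday + 0 = Thursday.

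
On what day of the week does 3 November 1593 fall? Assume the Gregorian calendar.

Doomsday rule: the anchor day for the 1500s is Wednesday. For year 93: 93÷12 = 7 r 9, and 9÷4 = 2, so 7+9+2 = 18.
Wednesday + 18 ≡ Sunday — that's 1593's doomsday.
In November the doomsday date is Nov 7.
Nov 3 is 4 days before Nov 7; 4 mod 7 = 4, so Sunday − 4 = Wednesday.

Wednesday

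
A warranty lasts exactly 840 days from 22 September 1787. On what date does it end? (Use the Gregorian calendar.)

+366 (one year; includes Feb 29, 1788) → Sep 22, 1788 (474 left).
+365 (one year) → Sep 22, 1789 (109 left).
Sep has 30 days: +9 → Oct 1, 1789 (100 left).
Oct has 31 days: +31 → Nov 1, 1789 (69 left).
Nov has 30 days: +30 → Dec 1, 1789 (39 left).
Dec has 31 days: +31 → Jan 1, 1790 (8 left).
+8 → Jan 9, 1790.

January 9, 1790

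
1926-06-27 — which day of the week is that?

Sunday

Doomsday rule: the anchor day for the 1900s is Wednesday. For year 26: 26÷12 = 2 r 2, and 2÷4 = 0, so 2+2+0 = 4.
Wednesday + 4 ≡ Sunday — that's 1926's doomsday.
In June the doomsday date is Jun 6.
Jun 27 is 21 days after Jun 6; 21 mod 7 = 0, so Sunday + 0 = Sunday.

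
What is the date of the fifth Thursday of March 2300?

March 1, 2300 is a Thursday.
The first Thursday is therefore March 1 (same day).
The fifth Thursday is 1 + 4×7 = March 29.

March 29, 2300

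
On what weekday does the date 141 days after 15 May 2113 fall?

May 15, 2113 is a Monday.
141 mod 7 = 1, so 141 days after a Monday is Monday + 1 = Tuesday.

Tuesday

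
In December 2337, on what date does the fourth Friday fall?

December 24, 2337

December 1, 2337 is a Wednesday.
The first Friday is therefore December 3 (2 days later).
The fourth Friday is 3 + 3×7 = December 24.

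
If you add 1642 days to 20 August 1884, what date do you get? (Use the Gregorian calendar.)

February 17, 1889

+365 (one year) → Aug 20, 1885 (1277 left).
+365 (one year) → Aug 20, 1886 (912 left).
+365 (one year) → Aug 20, 1887 (547 left).
+366 (one year; includes Feb 29, 1888) → Aug 20, 1888 (181 left).
Aug has 31 days: +12 → Sep 1, 1888 (169 left).
Sep has 30 days: +30 → Oct 1, 1888 (139 left).
Oct has 31 days: +31 → Nov 1, 1888 (108 left).
Nov has 30 days: +30 → Dec 1, 1888 (78 left).
Dec has 31 days: +31 → Jan 1, 1889 (47 left).
Jan has 31 days: +31 → Feb 1, 1889 (16 left).
+16 → Feb 17, 1889.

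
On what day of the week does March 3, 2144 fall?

Doomsday rule: the anchor day for the 2100s is Sunday. For year 44: 44÷12 = 3 r 8, and 8÷4 = 2, so 3+8+2 = 13.
Sunday + 13 ≡ Saturday — that's 2144's doomsday.
In March the doomsday date is Mar 14.
Mar 3 is 11 days before Mar 14; 11 mod 7 = 4, so Saturday − 4 = Tuesday.

Tuesday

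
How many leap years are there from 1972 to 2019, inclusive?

12

Multiples of 4 in [1972,2019]: 12.
Of those, multiples of 100: 1 (not leap unless ÷400).
Multiples of 400: 1.
Leap years = 12 − 1 + 1 = 12.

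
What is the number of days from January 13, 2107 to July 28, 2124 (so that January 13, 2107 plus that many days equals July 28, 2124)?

6406

Jan 13, 2107 → Jan 13, 2108: 365 days.
Jan 13, 2108 → Jan 13, 2109: 366 days (Feb 29, 2108 is in that span).
Jan 13, 2109 → Jan 13, 2110: 365 days.
Jan 13, 2110 → Jan 13, 2111: 365 days.
Jan 13, 2111 → Jan 13, 2112: 365 days.
Jan 13, 2112 → Jan 13, 2113: 366 days (Feb 29, 2112 is in that span).
Jan 13, 2113 → Jan 13, 2114: 365 days.
Jan 13, 2114 → Jan 13, 2115: 365 days.
Jan 13, 2115 → Jan 13, 2116: 365 days.
Jan 13, 2116 → Jan 13, 2117: 366 days (Feb 29, 2116 is in that span).
Jan 13, 2117 → Jan 13, 2118: 365 days.
Jan 13, 2118 → Jan 13, 2119: 365 days.
Jan 13, 2119 → Jan 13, 2120: 365 days.
Jan 13, 2120 → Jan 13, 2121: 366 days (Feb 29, 2120 is in that span).
Jan 13, 2121 → Jan 13, 2122: 365 days.
Jan 13, 2122 → Jan 13, 2123: 365 days.
Jan 13, 2123 → Jan 13, 2124: 365 days.
Jan 13, 2124 → Feb 13, 2124: 31 days (January has 31).
Feb 13, 2124 → Mar 13, 2124: 29 days (February has 29).
Mar 13, 2124 → Apr 13, 2124: 31 days (March has 31).
Apr 13, 2124 → May 13, 2124: 30 days (April has 30).
May 13, 2124 → Jun 13, 2124: 31 days (May has 31).
Jun 13, 2124 → Jul 13, 2124: 30 days (June has 30).
Jul 13, 2124 → Jul 28, 2124: 15 days.
Total: 6406 days.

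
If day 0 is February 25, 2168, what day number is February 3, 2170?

709

Feb 25, 2168 → Feb 25, 2169: 366 days (Feb 29, 2168 is in that span).
Feb 25, 2169 → Mar 25, 2169: 28 days (February has 28).
Mar 25, 2169 → Apr 25, 2169: 31 days (March has 31).
Apr 25, 2169 → May 25, 2169: 30 days (April has 30).
May 25, 2169 → Jun 25, 2169: 31 days (May has 31).
Jun 25, 2169 → Jul 25, 2169: 30 days (June has 30).
Jul 25, 2169 → Aug 25, 2169: 31 days (July has 31).
Aug 25, 2169 → Sep 25, 2169: 31 days (August has 31).
Sep 25, 2169 → Oct 25, 2169: 30 days (September has 30).
Oct 25, 2169 → Nov 25, 2169: 31 days (October has 31).
Nov 25, 2169 → Dec 25, 2169: 30 days (November has 30).
Dec 25, 2169 → Jan 25, 2170: 31 days (December has 31).
Jan 25, 2170 → Feb 3, 2170: 9 days.
Total: 709 days.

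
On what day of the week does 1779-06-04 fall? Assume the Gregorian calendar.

Friday

Doomsday rule: the anchor day for the 1700s is Sunday. For year 79: 79÷12 = 6 r 7, and 7÷4 = 1, so 6+7+1 = 14.
Sunday + 14 ≡ Sunday — that's 1779's doomsday.
In June the doomsday date is Jun 6.
Jun 4 is 2 days before Jun 6; 2 mod 7 = 2, so Sunday − 2 = Friday.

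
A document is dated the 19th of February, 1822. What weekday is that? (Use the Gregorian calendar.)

Tuesday

Doomsday rule: the anchor day for the 1800s is Friday. For year 22: 22÷12 = 1 r 10, and 10÷4 = 2, so 1+10+2 = 13.
Friday + 13 ≡ Thursday — that's 1822's doomsday.
In February the doomsday date is Feb 28 (1822 is not a leap year).
Feb 19 is 9 days before Feb 28; 9 mod 7 = 2, so Thursday − 2 = Tuesday.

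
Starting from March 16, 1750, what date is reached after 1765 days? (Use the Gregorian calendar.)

+365 (one year) → Mar 16, 1751 (1400 left).
+366 (one year; includes Feb 29, 1752) → Mar 16, 1752 (1034 left).
+365 (one year) → Mar 16, 1753 (669 left).
+365 (one year) → Mar 16, 1754 (304 left).
Mar has 31 days: +16 → Apr 1, 1754 (288 left).
Apr has 30 days: +30 → May 1, 1754 (258 left).
May has 31 days: +31 → Jun 1, 1754 (227 left).
Jun has 30 days: +30 → Jul 1, 1754 (197 left).
Jul has 31 days: +31 → Aug 1, 1754 (166 left).
Aug has 31 days: +31 → Sep 1, 1754 (135 left).
Sep has 30 days: +30 → Oct 1, 1754 (105 left).
Oct has 31 days: +31 → Nov 1, 1754 (74 left).
Nov has 30 days: +30 → Dec 1, 1754 (44 left).
Dec has 31 days: +31 → Jan 1, 1755 (13 left).
+13 → Jan 14, 1755.

January 14, 1755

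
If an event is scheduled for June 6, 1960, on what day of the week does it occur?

Monday

Doomsday rule: the anchor day for the 1900s is Wednesday. For year 60: 60÷12 = 5 r 0, and 0÷4 = 0, so 5+0+0 = 5.
Wednesday + 5 ≡ Monday — that's 1960's doomsday.
In June the doomsday date is Jun 6.
Jun 6 is the doomsday itself: Monday.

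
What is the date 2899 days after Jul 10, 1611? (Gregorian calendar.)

June 17, 1619

+366 (one year; includes Feb 29, 1612) → Jul 10, 1612 (2533 left).
+365 (one year) → Jul 10, 1613 (2168 left).
+365 (one year) → Jul 10, 1614 (1803 left).
+365 (one year) → Jul 10, 1615 (1438 left).
+366 (one year; includes Feb 29, 1616) → Jul 10, 1616 (1072 left).
+365 (one year) → Jul 10, 1617 (707 left).
+365 (one year) → Jul 10, 1618 (342 left).
Jul has 31 days: +22 → Aug 1, 1618 (320 left).
Aug has 31 days: +31 → Sep 1, 1618 (289 left).
Sep has 30 days: +30 → Oct 1, 1618 (259 left).
Oct has 31 days: +31 → Nov 1, 1618 (228 left).
Nov has 30 days: +30 → Dec 1, 1618 (198 left).
Dec has 31 days: +31 → Jan 1, 1619 (167 left).
Jan has 31 days: +31 → Feb 1, 1619 (136 left).
Feb has 28 days: +28 → Mar 1, 1619 (108 left).
Mar has 31 days: +31 → Apr 1, 1619 (77 left).
Apr has 30 days: +30 → May 1, 1619 (47 left).
May has 31 days: +31 → Jun 1, 1619 (16 left).
+16 → Jun 17, 1619.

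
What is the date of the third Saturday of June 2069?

June 1, 2069 is a Saturday.
The first Saturday is therefore June 1 (same day).
The third Saturday is 1 + 2×7 = June 15.

June 15, 2069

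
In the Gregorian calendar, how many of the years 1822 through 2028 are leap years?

Multiples of 4 in [1822,2028]: 52.
Of those, multiples of 100: 2 (not leap unless ÷400).
Multiples of 400: 1.
Leap years = 52 − 2 + 1 = 51.

51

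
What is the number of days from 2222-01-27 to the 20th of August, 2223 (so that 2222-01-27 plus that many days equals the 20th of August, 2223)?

Jan 27, 2222 → Jan 27, 2223: 365 days.
Jan 27, 2223 → Feb 27, 2223: 31 days (January has 31).
Feb 27, 2223 → Mar 27, 2223: 28 days (February has 28).
Mar 27, 2223 → Apr 27, 2223: 31 days (March has 31).
Apr 27, 2223 → May 27, 2223: 30 days (April has 30).
May 27, 2223 → Jun 27, 2223: 31 days (May has 31).
Jun 27, 2223 → Jul 27, 2223: 30 days (June has 30).
Jul 27, 2223 → Aug 20, 2223: 24 days.
Total: 570 days.

570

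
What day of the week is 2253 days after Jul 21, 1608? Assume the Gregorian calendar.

First find the weekday of Jul 21, 1608. Doomsday rule: the anchor day for the 1600s is Tuesday. For year 08: 8÷12 = 0 r 8, and 8÷4 = 2, so 0+8+2 = 10.
Tuesday + 10 ≡ Friday — that's 1608's doomsday.
In July the doomsday date is Jul 11.
Jul 21 is 10 days after Jul 11; 10 mod 7 = 3, so Friday + 3 = Monday.
2253 mod 7 = 6, so 2253 days after a Monday is Monday + 6 = Sunday.

Sunday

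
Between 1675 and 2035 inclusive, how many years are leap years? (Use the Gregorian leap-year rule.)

87

Multiples of 4 in [1675,2035]: 90.
Of those, multiples of 100: 4 (not leap unless ÷400).
Multiples of 400: 1.
Leap years = 90 − 4 + 1 = 87.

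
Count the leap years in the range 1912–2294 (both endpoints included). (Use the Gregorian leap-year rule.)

94

Multiples of 4 in [1912,2294]: 96.
Of those, multiples of 100: 3 (not leap unless ÷400).
Multiples of 400: 1.
Leap years = 96 − 3 + 1 = 94.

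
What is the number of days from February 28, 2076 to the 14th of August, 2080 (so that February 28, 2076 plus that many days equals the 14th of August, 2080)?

1629

Feb 28, 2076 → Feb 28, 2077: 366 days (Feb 29, 2076 is in that span).
Feb 28, 2077 → Feb 28, 2078: 365 days.
Feb 28, 2078 → Feb 28, 2079: 365 days.
Feb 28, 2079 → Feb 28, 2080: 365 days.
Feb 28, 2080 → Mar 28, 2080: 29 days (February has 29).
Mar 28, 2080 → Apr 28, 2080: 31 days (March has 31).
Apr 28, 2080 → May 28, 2080: 30 days (April has 30).
May 28, 2080 → Jun 28, 2080: 31 days (May has 31).
Jun 28, 2080 → Jul 28, 2080: 30 days (June has 30).
Jul 28, 2080 → Aug 14, 2080: 17 days.
Total: 1629 days.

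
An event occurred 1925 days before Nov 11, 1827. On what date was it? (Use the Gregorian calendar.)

−365 (one year) → Nov 11, 1826 (1560 left).
−365 (one year) → Nov 11, 1825 (1195 left).
−365 (one year) → Nov 11, 1824 (830 left).
−366 (one year; includes Feb 29, 1824) → Nov 11, 1823 (464 left).
−365 (one year) → Nov 11, 1822 (99 left).
−11 → Oct 31, 1822 (end of Oct, 31 days; 88 left).
−31 → Sep 30, 1822 (end of Sep, 30 days; 57 left).
−30 → Aug 31, 1822 (end of Aug, 31 days; 27 left).
−27 → Aug 4, 1822.

August 4, 1822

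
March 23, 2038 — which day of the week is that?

Doomsday rule: the anchor day for the 2000s is Tuesday. For year 38: 38÷12 = 3 r 2, and 2÷4 = 0, so 3+2+0 = 5.
Tuesday + 5 ≡ Sunday — that's 2038's doomsday.
In March the doomsday date is Mar 14.
Mar 23 is 9 days after Mar 14; 9 mod 7 = 2, so Sunday + 2 = Tuesday.

Tuesday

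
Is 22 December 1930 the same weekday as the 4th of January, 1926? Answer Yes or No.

Yes

From Jan 4, 1926 to Dec 22, 1930 is 1813 days.
1813 mod 7 = 0, so they are the same weekday.
(Jan 4, 1926 is a Monday; Dec 22, 1930 is a Monday.)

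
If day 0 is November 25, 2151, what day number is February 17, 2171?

7024

Nov 25, 2151 → Nov 25, 2152: 366 days (Feb 29, 2152 is in that span).
Nov 25, 2152 → Nov 25, 2153: 365 days.
Nov 25, 2153 → Nov 25, 2154: 365 days.
Nov 25, 2154 → Nov 25, 2155: 365 days.
Nov 25, 2155 → Nov 25, 2156: 366 days (Feb 29, 2156 is in that span).
Nov 25, 2156 → Nov 25, 2157: 365 days.
Nov 25, 2157 → Nov 25, 2158: 365 days.
Nov 25, 2158 → Nov 25, 2159: 365 days.
Nov 25, 2159 → Nov 25, 2160: 366 days (Feb 29, 2160 is in that span).
Nov 25, 2160 → Nov 25, 2161: 365 days.
Nov 25, 2161 → Nov 25, 2162: 365 days.
Nov 25, 2162 → Nov 25, 2163: 365 days.
Nov 25, 2163 → Nov 25, 2164: 366 days (Feb 29, 2164 is in that span).
Nov 25, 2164 → Nov 25, 2165: 365 days.
Nov 25, 2165 → Nov 25, 2166: 365 days.
Nov 25, 2166 → Nov 25, 2167: 365 days.
Nov 25, 2167 → Nov 25, 2168: 366 days (Feb 29, 2168 is in that span).
Nov 25, 2168 → Nov 25, 2169: 365 days.
Nov 25, 2169 → Nov 25, 2170: 365 days.
Nov 25, 2170 → Dec 25, 2170: 30 days (November has 30).
Dec 25, 2170 → Jan 25, 2171: 31 days (December has 31).
Jan 25, 2171 → Feb 17, 2171: 23 days.
Total: 7024 days.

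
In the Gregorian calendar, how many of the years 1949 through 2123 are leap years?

42

Multiples of 4 in [1949,2123]: 43.
Of those, multiples of 100: 2 (not leap unless ÷400).
Multiples of 400: 1.
Leap years = 43 − 2 + 1 = 42.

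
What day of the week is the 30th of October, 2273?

Doomsday rule: the anchor day for the 2200s is Friday. For year 73: 73÷12 = 6 r 1, and 1÷4 = 0, so 6+1+0 = 7.
Friday + 7 ≡ Friday — that's 2273's doomsday.
In October the doomsday date is Oct 10.
Oct 30 is 20 days after Oct 10; 20 mod 7 = 6, so Friday + 6 = Thursday.

Thursday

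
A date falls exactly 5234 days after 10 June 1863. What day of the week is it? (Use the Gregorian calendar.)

Monday

Jun 10, 1863 is a Wednesday.
5234 mod 7 = 5, so 5234 days after a Wednesday is Wednesday + 5 = Monday.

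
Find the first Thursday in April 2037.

April 1, 2037 is a Wednesday.
The first Thursday is therefore April 2 (1 days later).

April 2, 2037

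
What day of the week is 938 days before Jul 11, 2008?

Jul 11, 2008 is a Friday.
938 mod 7 = 0, so 938 days before a Friday is Friday − 0 = Friday.

Friday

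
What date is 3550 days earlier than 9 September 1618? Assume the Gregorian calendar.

−365 (one year) → Sep 9, 1617 (3185 left).
−365 (one year) → Sep 9, 1616 (2820 left).
−366 (one year; includes Feb 29, 1616) → Sep 9, 1615 (2454 left).
−365 (one year) → Sep 9, 1614 (2089 left).
−365 (one year) → Sep 9, 1613 (1724 left).
−365 (one year) → Sep 9, 1612 (1359 left).
−366 (one year; includes Feb 29, 1612) → Sep 9, 1611 (993 left).
−365 (one year) → Sep 9, 1610 (628 left).
−365 (one year) → Sep 9, 1609 (263 left).
−9 → Aug 31, 1609 (end of Aug, 31 days; 254 left).
−31 → Jul 31, 1609 (end of Jul, 31 days; 223 left).
−31 → Jun 30, 1609 (end of Jun, 30 days; 192 left).
−30 → May 31, 1609 (end of May, 31 days; 162 left).
−31 → Apr 30, 1609 (end of Apr, 30 days; 131 left).
−30 → Mar 31, 1609 (end of Mar, 31 days; 101 left).
−31 → Feb 28, 1609 (end of Feb, 28 days; 70 left).
−28 → Jan 31, 1609 (end of Jan, 31 days; 42 left).
−31 → Dec 31, 1608 (end of Dec, 31 days; 11 left).
−11 → Dec 20, 1608.

December 20, 1608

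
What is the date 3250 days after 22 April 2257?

March 16, 2266

+365 (one year) → Apr 22, 2258 (2885 left).
+365 (one year) → Apr 22, 2259 (2520 left).
+366 (one year; includes Feb 29, 2260) → Apr 22, 2260 (2154 left).
+365 (one year) → Apr 22, 2261 (1789 left).
+365 (one year) → Apr 22, 2262 (1424 left).
+365 (one year) → Apr 22, 2263 (1059 left).
+366 (one year; includes Feb 29, 2264) → Apr 22, 2264 (693 left).
+365 (one year) → Apr 22, 2265 (328 left).
Apr has 30 days: +9 → May 1, 2265 (319 left).
May has 31 days: +31 → Jun 1, 2265 (288 left).
Jun has 30 days: +30 → Jul 1, 2265 (258 left).
Jul has 31 days: +31 → Aug 1, 2265 (227 left).
Aug has 31 days: +31 → Sep 1, 2265 (196 left).
Sep has 30 days: +30 → Oct 1, 2265 (166 left).
Oct has 31 days: +31 → Nov 1, 2265 (135 left).
Nov has 30 days: +30 → Dec 1, 2265 (105 left).
Dec has 31 days: +31 → Jan 1, 2266 (74 left).
Jan has 31 days: +31 → Feb 1, 2266 (43 left).
Feb has 28 days: +28 → Mar 1, 2266 (15 left).
+15 → Mar 16, 2266.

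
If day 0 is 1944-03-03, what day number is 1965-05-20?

Mar 3, 1944 → Mar 3, 1945: 365 days.
Mar 3, 1945 → Mar 3, 1946: 365 days.
Mar 3, 1946 → Mar 3, 1947: 365 days.
Mar 3, 1947 → Mar 3, 1948: 366 days (Feb 29, 1948 is in that span).
Mar 3, 1948 → Mar 3, 1949: 365 days.
Mar 3, 1949 → Mar 3, 1950: 365 days.
Mar 3, 1950 → Mar 3, 1951: 365 days.
Mar 3, 1951 → Mar 3, 1952: 366 days (Feb 29, 1952 is in that span).
Mar 3, 1952 → Mar 3, 1953: 365 days.
Mar 3, 1953 → Mar 3, 1954: 365 days.
Mar 3, 1954 → Mar 3, 1955: 365 days.
Mar 3, 1955 → Mar 3, 1956: 366 days (Feb 29, 1956 is in that span).
Mar 3, 1956 → Mar 3, 1957: 365 days.
Mar 3, 1957 → Mar 3, 1958: 365 days.
Mar 3, 1958 → Mar 3, 1959: 365 days.
Mar 3, 1959 → Mar 3, 1960: 366 days (Feb 29, 1960 is in that span).
Mar 3, 1960 → Mar 3, 1961: 365 days.
Mar 3, 1961 → Mar 3, 1962: 365 days.
Mar 3, 1962 → Mar 3, 1963: 365 days.
Mar 3, 1963 → Mar 3, 1964: 366 days (Feb 29, 1964 is in that span).
Mar 3, 1964 → Mar 3, 1965: 365 days.
Mar 3, 1965 → Apr 3, 1965: 31 days (March has 31).
Apr 3, 1965 → May 3, 1965: 30 days (April has 30).
May 3, 1965 → May 20, 1965: 17 days.
Total: 7748 days.

7748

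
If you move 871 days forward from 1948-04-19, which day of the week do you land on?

Thursday

First find the weekday of Apr 19, 1948. Doomsday rule: the anchor day for the 1900s is Wednesday. For year 48: 48÷12 = 4 r 0, and 0÷4 = 0, so 4+0+0 = 4.
Wednesday + 4 ≡ Sunday — that's 1948's doomsday.
In April the doomsday date is Apr 4.
Apr 19 is 15 days after Apr 4; 15 mod 7 = 1, so Sunday + 1 = Monday.
871 mod 7 = 3, so 871 days after a Monday is Monday + 3 = Thursday.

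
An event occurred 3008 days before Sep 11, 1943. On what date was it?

−365 (one year) → Sep 11, 1942 (2643 left).
−365 (one year) → Sep 11, 1941 (2278 left).
−365 (one year) → Sep 11, 1940 (1913 left).
−366 (one year; includes Feb 29, 1940) → Sep 11, 1939 (1547 left).
−365 (one year) → Sep 11, 1938 (1182 left).
−365 (one year) → Sep 11, 1937 (817 left).
−365 (one year) → Sep 11, 1936 (452 left).
−366 (one year; includes Feb 29, 1936) → Sep 11, 1935 (86 left).
−11 → Aug 31, 1935 (end of Aug, 31 days; 75 left).
−31 → Jul 31, 1935 (end of Jul, 31 days; 44 left).
−31 → Jun 30, 1935 (end of Jun, 30 days; 13 left).
−13 → Jun 17, 1935.

June 17, 1935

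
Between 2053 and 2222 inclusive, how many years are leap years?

Multiples of 4 in [2053,2222]: 42.
Of those, multiples of 100: 2 (not leap unless ÷400).
Multiples of 400: 0.
Leap years = 42 − 2 + 0 = 40.

40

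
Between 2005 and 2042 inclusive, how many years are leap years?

Multiples of 4 in [2005,2042]: 9.
Of those, multiples of 100: 0 (not leap unless ÷400).
Multiples of 400: 0.
Leap years = 9 − 0 + 0 = 9.

9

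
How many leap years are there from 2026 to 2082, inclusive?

Multiples of 4 in [2026,2082]: 14.
Of those, multiples of 100: 0 (not leap unless ÷400).
Multiples of 400: 0.
Leap years = 14 − 0 + 0 = 14.

14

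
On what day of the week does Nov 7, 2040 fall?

Wednesday

Doomsday rule: the anchor day for the 2000s is Tuesday. For year 40: 40÷12 = 3 r 4, and 4÷4 = 1, so 3+4+1 = 8.
Tuesday + 8 ≡ Wednesday — that's 2040's doomsday.
In November the doomsday date is Nov 7.
Nov 7 is the doomsday itself: Wednesday.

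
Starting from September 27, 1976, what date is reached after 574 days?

April 24, 1978

+365 (one year) → Sep 27, 1977 (209 left).
Sep has 30 days: +4 → Oct 1, 1977 (205 left).
Oct has 31 days: +31 → Nov 1, 1977 (174 left).
Nov has 30 days: +30 → Dec 1, 1977 (144 left).
Dec has 31 days: +31 → Jan 1, 1978 (113 left).
Jan has 31 days: +31 → Feb 1, 1978 (82 left).
Feb has 28 days: +28 → Mar 1, 1978 (54 left).
Mar has 31 days: +31 → Apr 1, 1978 (23 left).
+23 → Apr 24, 1978.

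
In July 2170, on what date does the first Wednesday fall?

July 4, 2170

July 1, 2170 is a Sunday.
The first Wednesday is therefore July 4 (3 days later).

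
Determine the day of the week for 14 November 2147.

Doomsday rule: the anchor day for the 2100s is Sunday. For year 47: 47÷12 = 3 r 11, and 11÷4 = 2, so 3+11+2 = 16.
Sunday + 16 ≡ Tuesday — that's 2147's doomsday.
In November the doomsday date is Nov 7.
Nov 14 is 7 days after Nov 7; 7 mod 7 = 0, so Tuesday + 0 = Tuesday.

Tuesday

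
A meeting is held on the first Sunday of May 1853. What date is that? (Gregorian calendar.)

May 1, 1853 is a Sunday.
The first Sunday is therefore May 1 (same day).

May 1, 1853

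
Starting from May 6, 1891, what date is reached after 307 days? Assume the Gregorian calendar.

March 8, 1892

May has 31 days: +26 → Jun 1, 1891 (281 left).
Jun has 30 days: +30 → Jul 1, 1891 (251 left).
Jul has 31 days: +31 → Aug 1, 1891 (220 left).
Aug has 31 days: +31 → Sep 1, 1891 (189 left).
Sep has 30 days: +30 → Oct 1, 1891 (159 left).
Oct has 31 days: +31 → Nov 1, 1891 (128 left).
Nov has 30 days: +30 → Dec 1, 1891 (98 left).
Dec has 31 days: +31 → Jan 1, 1892 (67 left).
Jan has 31 days: +31 → Feb 1, 1892 (36 left).
Feb has 29 days: +29 → Mar 1, 1892 (7 left).
+7 → Mar 8, 1892.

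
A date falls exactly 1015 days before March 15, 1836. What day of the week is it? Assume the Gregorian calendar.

Mar 15, 1836 is a Tuesday.
1015 mod 7 = 0, so 1015 days before a Tuesday is Tuesday − 0 = Tuesday.

Tuesday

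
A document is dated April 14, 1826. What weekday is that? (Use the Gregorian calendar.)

Friday

Doomsday rule: the anchor day for the 1800s is Friday. For year 26: 26÷12 = 2 r 2, and 2÷4 = 0, so 2+2+0 = 4.
Friday + 4 ≡ Tuesday — that's 1826's doomsday.
In April the doomsday date is Apr 4.
Apr 14 is 10 days after Apr 4; 10 mod 7 = 3, so Tuesday + 3 = Friday.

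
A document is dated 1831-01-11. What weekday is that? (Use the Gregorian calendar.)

Doomsday rule: the anchor day for the 1800s is Friday. For year 31: 31÷12 = 2 r 7, and 7÷4 = 1, so 2+7+1 = 10.
Friday + 10 ≡ Monday — that's 1831's doomsday.
In January the doomsday date is Jan 3 (1831 is not a leap year).
Jan 11 is 8 days after Jan 3; 8 mod 7 = 1, so Monday + 1 = Tuesday.

Tuesday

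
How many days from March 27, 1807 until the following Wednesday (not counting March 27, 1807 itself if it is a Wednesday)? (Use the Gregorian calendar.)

Mar 27, 1807 is a Friday.
From Friday to the next Wednesday is 5 days.

5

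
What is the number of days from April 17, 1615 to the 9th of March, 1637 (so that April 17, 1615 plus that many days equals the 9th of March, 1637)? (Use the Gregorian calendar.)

7997

Apr 17, 1615 → Apr 17, 1616: 366 days (Feb 29, 1616 is in that span).
Apr 17, 1616 → Apr 17, 1617: 365 days.
Apr 17, 1617 → Apr 17, 1618: 365 days.
Apr 17, 1618 → Apr 17, 1619: 365 days.
Apr 17, 1619 → Apr 17, 1620: 366 days (Feb 29, 1620 is in that span).
Apr 17, 1620 → Apr 17, 1621: 365 days.
Apr 17, 1621 → Apr 17, 1622: 365 days.
Apr 17, 1622 → Apr 17, 1623: 365 days.
Apr 17, 1623 → Apr 17, 1624: 366 days (Feb 29, 1624 is in that span).
Apr 17, 1624 → Apr 17, 1625: 365 days.
Apr 17, 1625 → Apr 17, 1626: 365 days.
Apr 17, 1626 → Apr 17, 1627: 365 days.
Apr 17, 1627 → Apr 17, 1628: 366 days (Feb 29, 1628 is in that span).
Apr 17, 1628 → Apr 17, 1629: 365 days.
Apr 17, 1629 → Apr 17, 1630: 365 days.
Apr 17, 1630 → Apr 17, 1631: 365 days.
Apr 17, 1631 → Apr 17, 1632: 366 days (Feb 29, 1632 is in that span).
Apr 17, 1632 → Apr 17, 1633: 365 days.
Apr 17, 1633 → Apr 17, 1634: 365 days.
Apr 17, 1634 → Apr 17, 1635: 365 days.
Apr 17, 1635 → Apr 17, 1636: 366 days (Feb 29, 1636 is in that span).
Apr 17, 1636 → May 17, 1636: 30 days (April has 30).
May 17, 1636 → Jun 17, 1636: 31 days (May has 31).
Jun 17, 1636 → Jul 17, 1636: 30 days (June has 30).
Jul 17, 1636 → Aug 17, 1636: 31 days (July has 31).
Aug 17, 1636 → Sep 17, 1636: 31 days (August has 31).
Sep 17, 1636 → Oct 17, 1636: 30 days (September has 30).
Oct 17, 1636 → Nov 17, 1636: 31 days (October has 31).
Nov 17, 1636 → Dec 17, 1636: 30 days (November has 30).
Dec 17, 1636 → Jan 17, 1637: 31 days (December has 31).
Jan 17, 1637 → Feb 17, 1637: 31 days (January has 31).
Feb 17, 1637 → Mar 9, 1637: 20 days.
Total: 7997 days.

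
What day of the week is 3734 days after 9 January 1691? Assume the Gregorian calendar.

Friday

First find the weekday of Jan 9, 1691. Doomsday rule: the anchor day for the 1600s is Tuesday. For year 91: 91÷12 = 7 r 7, and 7÷4 = 1, so 7+7+1 = 15.
Tuesday + 15 ≡ Wednesday — that's 1691's doomsday.
In January the doomsday date is Jan 3 (1691 is not a leap year).
Jan 9 is 6 days after Jan 3; 6 mod 7 = 6, so Wednesday + 6 = Tuesday.
3734 mod 7 = 3, so 3734 days after a Tuesday is Tuesday + 3 = Friday.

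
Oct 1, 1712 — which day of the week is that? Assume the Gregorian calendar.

Doomsday rule: the anchor day for the 1700s is Sunday. For year 12: 12÷12 = 1 r 0, and 0÷4 = 0, so 1+0+0 = 1.
Sunday + 1 ≡ Monday — that's 1712's doomsday.
In October the doomsday date is Oct 10.
Oct 1 is 9 days before Oct 10; 9 mod 7 = 2, so Monday − 2 = Saturday.

Saturday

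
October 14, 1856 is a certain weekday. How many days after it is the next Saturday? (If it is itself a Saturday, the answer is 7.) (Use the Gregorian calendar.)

4

Oct 14, 1856 is a Tuesday.
From Tuesday to the next Saturday is 4 days.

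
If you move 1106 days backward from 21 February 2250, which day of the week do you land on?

First find the weekday of Feb 21, 2250. Doomsday rule: the anchor day for the 2200s is Friday. For year 50: 50÷12 = 4 r 2, and 2÷4 = 0, so 4+2+0 = 6.
Friday + 6 ≡ Thursday — that's 2250's doomsday.
In February the doomsday date is Feb 28 (2250 is not a leap year).
Feb 21 is 7 days before Feb 28; 7 mod 7 = 0, so Thursday − 0 = Thursday.
1106 mod 7 = 0, so 1106 days before a Thursday is Thursday − 0 = Thursday.

Thursday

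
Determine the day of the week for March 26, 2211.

Doomsday rule: the anchor day for the 2200s is Friday. For year 11: 11÷12 = 0 r 11, and 11÷4 = 2, so 0+11+2 = 13.
Friday + 13 ≡ Thursday — that's 2211's doomsday.
In March the doomsday date is Mar 14.
Mar 26 is 12 days after Mar 14; 12 mod 7 = 5, so Thursday + 5 = Tuesday.

Tuesday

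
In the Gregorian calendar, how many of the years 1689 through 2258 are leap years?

Multiples of 4 in [1689,2258]: 142.
Of those, multiples of 100: 6 (not leap unless ÷400).
Multiples of 400: 1.
Leap years = 142 − 6 + 1 = 137.

137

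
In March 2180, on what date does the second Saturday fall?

March 1, 2180 is a Wednesday.
The first Saturday is therefore March 4 (3 days later).
The second Saturday is 4 + 1×7 = March 11.

March 11, 2180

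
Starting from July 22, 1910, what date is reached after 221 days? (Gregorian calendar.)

Jul has 31 days: +10 → Aug 1, 1910 (211 left).
Aug has 31 days: +31 → Sep 1, 1910 (180 left).
Sep has 30 days: +30 → Oct 1, 1910 (150 left).
Oct has 31 days: +31 → Nov 1, 1910 (119 left).
Nov has 30 days: +30 → Dec 1, 1910 (89 left).
Dec has 31 days: +31 → Jan 1, 1911 (58 left).
Jan has 31 days: +31 → Feb 1, 1911 (27 left).
+27 → Feb 28, 1911.

February 28, 1911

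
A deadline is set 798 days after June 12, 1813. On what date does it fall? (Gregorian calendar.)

+365 (one year) → Jun 12, 1814 (433 left).
+365 (one year) → Jun 12, 1815 (68 left).
Jun has 30 days: +19 → Jul 1, 1815 (49 left).
Jul has 31 days: +31 → Aug 1, 1815 (18 left).
+18 → Aug 19, 1815.

August 19, 1815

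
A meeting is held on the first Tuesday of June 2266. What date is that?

June 5, 2266

June 1, 2266 is a Friday.
The first Tuesday is therefore June 5 (4 days later).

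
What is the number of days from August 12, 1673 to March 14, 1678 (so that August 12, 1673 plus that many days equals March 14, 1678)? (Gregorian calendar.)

Aug 12, 1673 → Aug 12, 1674: 365 days.
Aug 12, 1674 → Aug 12, 1675: 365 days.
Aug 12, 1675 → Aug 12, 1676: 366 days (Feb 29, 1676 is in that span).
Aug 12, 1676 → Aug 12, 1677: 365 days.
Aug 12, 1677 → Sep 12, 1677: 31 days (August has 31).
Sep 12, 1677 → Oct 12, 1677: 30 days (September has 30).
Oct 12, 1677 → Nov 12, 1677: 31 days (October has 31).
Nov 12, 1677 → Dec 12, 1677: 30 days (November has 30).
Dec 12, 1677 → Jan 12, 1678: 31 days (December has 31).
Jan 12, 1678 → Feb 12, 1678: 31 days (January has 31).
Feb 12, 1678 → Mar 12, 1678: 28 days (February has 28).
Mar 12, 1678 → Mar 14, 1678: 2 days.
Total: 1675 days.

1675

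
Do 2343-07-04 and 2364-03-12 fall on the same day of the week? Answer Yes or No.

From Jul 4, 2343 to Mar 12, 2364 is 7557 days.
7557 mod 7 = 4, so they are different weekdays.
(Jul 4, 2343 is a Sunday; Mar 12, 2364 is a Thursday.)

No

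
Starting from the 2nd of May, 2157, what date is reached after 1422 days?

+365 (one year) → May 2, 2158 (1057 left).
+365 (one year) → May 2, 2159 (692 left).
+366 (one year; includes Feb 29, 2160) → May 2, 2160 (326 left).
May has 31 days: +30 → Jun 1, 2160 (296 left).
Jun has 30 days: +30 → Jul 1, 2160 (266 left).
Jul has 31 days: +31 → Aug 1, 2160 (235 left).
Aug has 31 days: +31 → Sep 1, 2160 (204 left).
Sep has 30 days: +30 → Oct 1, 2160 (174 left).
Oct has 31 days: +31 → Nov 1, 2160 (143 left).
Nov has 30 days: +30 → Dec 1, 2160 (113 left).
Dec has 31 days: +31 → Jan 1, 2161 (82 left).
Jan has 31 days: +31 → Feb 1, 2161 (51 left).
Feb has 28 days: +28 → Mar 1, 2161 (23 left).
+23 → Mar 24, 2161.

March 24, 2161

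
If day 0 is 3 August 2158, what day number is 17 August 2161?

1110

Aug 3, 2158 → Aug 3, 2159: 365 days.
Aug 3, 2159 → Aug 3, 2160: 366 days (Feb 29, 2160 is in that span).
Aug 3, 2160 → Sep 3, 2160: 31 days (August has 31).
Sep 3, 2160 → Oct 3, 2160: 30 days (September has 30).
Oct 3, 2160 → Nov 3, 2160: 31 days (October has 31).
Nov 3, 2160 → Dec 3, 2160: 30 days (November has 30).
Dec 3, 2160 → Jan 3, 2161: 31 days (December has 31).
Jan 3, 2161 → Feb 3, 2161: 31 days (January has 31).
Feb 3, 2161 → Mar 3, 2161: 28 days (February has 28).
Mar 3, 2161 → Apr 3, 2161: 31 days (March has 31).
Apr 3, 2161 → May 3, 2161: 30 days (April has 30).
May 3, 2161 → Jun 3, 2161: 31 days (May has 31).
Jun 3, 2161 → Jul 3, 2161: 30 days (June has 30).
Jul 3, 2161 → Aug 3, 2161: 31 days (July has 31).
Aug 3, 2161 → Aug 17, 2161: 14 days.
Total: 1110 days.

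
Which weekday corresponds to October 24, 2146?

Doomsday rule: the anchor day for the 2100s is Sunday. For year 46: 46÷12 = 3 r 10, and 10÷4 = 2, so 3+10+2 = 15.
Sunday + 15 ≡ Monday — that's 2146's doomsday.
In October the doomsday date is Oct 10.
Oct 24 is 14 days after Oct 10; 14 mod 7 = 0, so Monday + 0 = Monday.

Monday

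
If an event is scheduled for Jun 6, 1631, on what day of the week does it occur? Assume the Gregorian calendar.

Friday

Doomsday rule: the anchor day for the 1600s is Tuesday. For year 31: 31÷12 = 2 r 7, and 7÷4 = 1, so 2+7+1 = 10.
Tuesday + 10 ≡ Friday — that's 1631's doomsday.
In June the doomsday date is Jun 6.
Jun 6 is the doomsday itself: Friday.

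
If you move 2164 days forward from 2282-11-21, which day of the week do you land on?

Nov 21, 2282 is a Tuesday.
2164 mod 7 = 1, so 2164 days after a Tuesday is Tuesday + 1 = Wednesday.

Wednesday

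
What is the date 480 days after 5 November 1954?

February 28, 1956

+365 (one year) → Nov 5, 1955 (115 left).
Nov has 30 days: +26 → Dec 1, 1955 (89 left).
Dec has 31 days: +31 → Jan 1, 1956 (58 left).
Jan has 31 days: +31 → Feb 1, 1956 (27 left).
+27 → Feb 28, 1956.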